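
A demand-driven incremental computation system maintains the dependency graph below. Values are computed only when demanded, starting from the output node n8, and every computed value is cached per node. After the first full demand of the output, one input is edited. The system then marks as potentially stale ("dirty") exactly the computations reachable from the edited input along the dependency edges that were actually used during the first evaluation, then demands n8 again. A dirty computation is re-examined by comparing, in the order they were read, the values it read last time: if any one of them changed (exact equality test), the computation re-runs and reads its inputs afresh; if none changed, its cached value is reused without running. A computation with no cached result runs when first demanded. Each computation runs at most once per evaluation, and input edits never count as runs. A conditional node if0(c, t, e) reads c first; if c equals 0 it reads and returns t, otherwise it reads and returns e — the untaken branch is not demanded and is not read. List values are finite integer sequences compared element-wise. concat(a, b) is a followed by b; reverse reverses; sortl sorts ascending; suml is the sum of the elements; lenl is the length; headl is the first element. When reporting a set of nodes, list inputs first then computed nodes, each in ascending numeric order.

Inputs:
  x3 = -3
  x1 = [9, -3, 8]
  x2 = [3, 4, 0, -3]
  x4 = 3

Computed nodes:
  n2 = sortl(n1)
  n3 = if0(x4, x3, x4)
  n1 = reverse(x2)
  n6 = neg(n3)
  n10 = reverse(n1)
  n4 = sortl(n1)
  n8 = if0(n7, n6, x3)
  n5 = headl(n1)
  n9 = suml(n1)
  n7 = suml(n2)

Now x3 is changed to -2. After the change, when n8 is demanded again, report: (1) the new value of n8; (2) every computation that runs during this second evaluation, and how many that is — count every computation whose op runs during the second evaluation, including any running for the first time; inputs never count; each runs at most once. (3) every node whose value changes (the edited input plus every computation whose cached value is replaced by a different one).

New value of n8: -2.
Computations that run: n8 — 1 in total.
Values that change: x3, n8.

First evaluation (everything demanded from the output):
  n1 = reverse([3, 4, 0, -3]) = [-3, 0, 4, 3]
  n2 = sortl([-3, 0, 4, 3]) = [-3, 0, 3, 4]
  n7 = suml([-3, 0, 3, 4]) = 4
  n8 = if0(n7=4 -> else branch x3) = -3

Propagation after the edit:
  n8: runs — x3 -3->-2; result -2.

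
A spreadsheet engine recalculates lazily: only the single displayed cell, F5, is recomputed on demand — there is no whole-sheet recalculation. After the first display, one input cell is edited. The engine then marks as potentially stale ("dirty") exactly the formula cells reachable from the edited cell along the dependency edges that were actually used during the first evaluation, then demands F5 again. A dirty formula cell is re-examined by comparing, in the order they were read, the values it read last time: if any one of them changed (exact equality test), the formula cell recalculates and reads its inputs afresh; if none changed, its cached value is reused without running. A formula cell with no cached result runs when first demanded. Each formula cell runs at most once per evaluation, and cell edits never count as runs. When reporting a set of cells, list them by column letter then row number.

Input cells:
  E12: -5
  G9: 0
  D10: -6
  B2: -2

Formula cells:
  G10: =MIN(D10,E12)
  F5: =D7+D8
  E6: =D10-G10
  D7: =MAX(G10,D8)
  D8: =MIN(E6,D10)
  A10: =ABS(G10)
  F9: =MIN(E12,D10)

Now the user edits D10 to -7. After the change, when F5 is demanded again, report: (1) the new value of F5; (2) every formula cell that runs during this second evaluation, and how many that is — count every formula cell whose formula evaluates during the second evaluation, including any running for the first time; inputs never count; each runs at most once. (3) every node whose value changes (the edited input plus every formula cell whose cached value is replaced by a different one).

First evaluation (everything demanded from the output):
  G10 = MIN(-6, -5) = -6
  E6 = -6 - -6 = 0
  D8 = MIN(0, -6) = -6
  D7 = MAX(-6, -6) = -6
  F5 = -6 + -6 = -12

Propagation after the edit:
  G10: runs — D10 -6->-7; result -7.
  E6: runs — D10 -6->-7; G10 -6->-7; result 0 (same value as before).
  D8: runs — D10 -6->-7; result -7.
  D7: runs — G10 -6->-7; D8 -6->-7; result -7.
  F5: runs — D7 -6->-7; D8 -6->-7; result -14.

New value of F5: -14.
Formula cells that run: D7, D8, E6, F5, G10 — 5 in total.
Values that change: D7, D8, D10, F5, G10.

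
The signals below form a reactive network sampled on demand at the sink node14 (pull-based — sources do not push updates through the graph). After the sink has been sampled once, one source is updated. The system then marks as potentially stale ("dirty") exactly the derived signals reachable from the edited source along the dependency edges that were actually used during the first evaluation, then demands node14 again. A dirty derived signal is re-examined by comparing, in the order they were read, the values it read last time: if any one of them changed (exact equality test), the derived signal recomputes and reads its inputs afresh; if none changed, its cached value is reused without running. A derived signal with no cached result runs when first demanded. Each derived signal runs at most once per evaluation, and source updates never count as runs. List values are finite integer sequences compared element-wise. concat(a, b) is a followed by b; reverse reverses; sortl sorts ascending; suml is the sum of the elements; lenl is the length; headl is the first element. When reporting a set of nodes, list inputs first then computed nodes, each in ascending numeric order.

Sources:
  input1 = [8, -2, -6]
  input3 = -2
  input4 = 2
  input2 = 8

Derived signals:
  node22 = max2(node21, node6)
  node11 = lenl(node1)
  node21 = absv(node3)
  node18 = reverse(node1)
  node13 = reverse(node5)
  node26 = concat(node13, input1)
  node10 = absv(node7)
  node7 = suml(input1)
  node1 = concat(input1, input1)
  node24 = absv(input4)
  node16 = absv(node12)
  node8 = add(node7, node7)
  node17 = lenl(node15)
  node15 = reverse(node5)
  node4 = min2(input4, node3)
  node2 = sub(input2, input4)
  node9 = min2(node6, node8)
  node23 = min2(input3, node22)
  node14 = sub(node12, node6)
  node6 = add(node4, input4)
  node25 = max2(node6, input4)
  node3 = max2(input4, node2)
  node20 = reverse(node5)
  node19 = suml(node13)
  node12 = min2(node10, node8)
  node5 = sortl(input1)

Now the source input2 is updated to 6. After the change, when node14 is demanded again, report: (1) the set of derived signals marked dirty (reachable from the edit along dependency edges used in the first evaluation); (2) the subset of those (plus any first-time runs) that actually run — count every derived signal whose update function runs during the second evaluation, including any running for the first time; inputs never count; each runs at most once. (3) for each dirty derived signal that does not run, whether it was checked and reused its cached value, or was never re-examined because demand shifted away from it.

Dirty set: node2, node3, node4, node6, node14.
Run set: node2, node3, node4 (3 run).
Re-examined without running (cache reused): node6, node14.
The important point: node4 recomputes to an identical value, and the output ends up unchanged.

Initial pass — values computed on the first demand:
  node2 = sub(8, 2) = 6
  node3 = max2(2, 6) = 6
  node4 = min2(2, 6) = 2
  node6 = add(2, 2) = 4
  node7 = suml([8, -2, -6]) = 0
  node8 = add(0, 0) = 0
  node10 = absv(0) = 0
  node12 = min2(0, 0) = 0
  node14 = sub(0, 4) = -4

Second demand — change propagation:
  node2: re-runs because input2 8->6; new result 4.
  node3: re-runs because node2 6->4; new result 4.
  node4: re-runs because node3 6->4; new result 2 (unchanged).
  node6: re-examined; everything it read last time is the same (node4 unchanged, input4 unchanged) — cache 4 kept, no run.
  node14: re-examined; everything it read last time is the same (node12 unchanged, node6 unchanged) — cache -4 kept, no run.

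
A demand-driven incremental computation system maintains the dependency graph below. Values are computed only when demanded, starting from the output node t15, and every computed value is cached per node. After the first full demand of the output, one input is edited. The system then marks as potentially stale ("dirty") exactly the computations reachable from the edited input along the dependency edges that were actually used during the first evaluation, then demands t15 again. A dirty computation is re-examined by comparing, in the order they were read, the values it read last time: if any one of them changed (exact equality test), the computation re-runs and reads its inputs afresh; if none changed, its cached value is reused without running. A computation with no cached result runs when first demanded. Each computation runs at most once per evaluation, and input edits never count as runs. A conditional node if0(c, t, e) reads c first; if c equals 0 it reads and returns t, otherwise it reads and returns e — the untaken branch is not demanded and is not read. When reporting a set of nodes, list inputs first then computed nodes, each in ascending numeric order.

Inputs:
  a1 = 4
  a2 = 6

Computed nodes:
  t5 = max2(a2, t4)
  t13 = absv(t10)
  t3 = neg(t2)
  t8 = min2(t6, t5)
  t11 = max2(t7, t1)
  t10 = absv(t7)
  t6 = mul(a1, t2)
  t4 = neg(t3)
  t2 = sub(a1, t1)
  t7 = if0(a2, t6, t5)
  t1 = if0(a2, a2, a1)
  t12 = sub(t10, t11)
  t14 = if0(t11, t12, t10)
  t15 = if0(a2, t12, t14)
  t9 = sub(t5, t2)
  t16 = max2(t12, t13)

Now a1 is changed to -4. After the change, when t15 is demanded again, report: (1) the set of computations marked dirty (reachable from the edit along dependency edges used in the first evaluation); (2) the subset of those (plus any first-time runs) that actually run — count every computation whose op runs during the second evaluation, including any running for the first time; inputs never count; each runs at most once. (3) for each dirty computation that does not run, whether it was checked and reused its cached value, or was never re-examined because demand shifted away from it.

Marked dirty: t1, t2, t3, t4, t5, t7, t10, t11, t14, t15.
Computations that run: t1, t2, t11 — 3 in total.
Checked but reused from cache: t3, t4, t5, t7, t10, t14, t15.
Key observation: the cutoff stops propagation at t3 — its inputs' values are unchanged, so it reuses its cache.

First evaluation (everything demanded from the output):
  t1 = if0(a2=6 -> else branch a1) = 4
  t2 = sub(4, 4) = 0
  t3 = neg(0) = 0
  t4 = neg(0) = 0
  t5 = max2(6, 0) = 6
  t7 = if0(a2=6 -> else branch t5) = 6
  t10 = absv(6) = 6
  t11 = max2(6, 4) = 6
  t14 = if0(t11=6 -> else branch t10) = 6
  t15 = if0(a2=6 -> else branch t14) = 6

Propagation after the edit:
  t1: runs — a1 4->-4; result -4.
  t2: runs — a1 4->-4; t1 4->-4; result 0 (same value as before).
  t3: checked — values it read are unchanged (t2 unchanged); reused cached 0 without running.
  t4: checked — values it read are unchanged (t3 unchanged); reused cached 0 without running.
  t5: checked — values it read are unchanged (a2 unchanged, t4 unchanged); reused cached 6 without running.
  t7: checked — values it read are unchanged (a2 unchanged, t5 unchanged); reused cached 6 without running.
  t10: checked — values it read are unchanged (t7 unchanged); reused cached 6 without running.
  t11: runs — t1 4->-4; result 6 (same value as before).
  t14: checked — values it read are unchanged (t11 unchanged, t10 unchanged); reused cached 6 without running.
  t15: checked — values it read are unchanged (a2 unchanged, t14 unchanged); reused cached 6 without running.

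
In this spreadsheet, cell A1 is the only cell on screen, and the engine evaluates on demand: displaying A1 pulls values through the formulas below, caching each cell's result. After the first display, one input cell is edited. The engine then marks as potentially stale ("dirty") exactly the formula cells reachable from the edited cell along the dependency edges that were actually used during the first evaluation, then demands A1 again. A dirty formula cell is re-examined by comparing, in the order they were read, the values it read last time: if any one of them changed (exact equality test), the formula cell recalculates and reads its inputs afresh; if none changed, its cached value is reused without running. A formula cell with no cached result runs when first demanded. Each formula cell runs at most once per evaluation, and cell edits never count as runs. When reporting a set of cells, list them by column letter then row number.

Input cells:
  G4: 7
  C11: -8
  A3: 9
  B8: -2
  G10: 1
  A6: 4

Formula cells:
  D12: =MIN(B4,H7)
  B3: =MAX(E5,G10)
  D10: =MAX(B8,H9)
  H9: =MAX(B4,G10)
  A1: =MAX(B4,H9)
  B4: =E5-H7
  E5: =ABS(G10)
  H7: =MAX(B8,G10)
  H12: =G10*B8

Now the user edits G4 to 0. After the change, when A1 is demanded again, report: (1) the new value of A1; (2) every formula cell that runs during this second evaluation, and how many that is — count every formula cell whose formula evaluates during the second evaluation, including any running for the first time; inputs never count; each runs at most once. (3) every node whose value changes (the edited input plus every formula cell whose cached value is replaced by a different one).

A1 now evaluates to 1.
Run set: none (0 run).
Changed values: G4.
The important point: nothing the output needs ever reads G4, so the edit is invisible to it.

Initial pass — values computed on the first demand:
  E5 = ABS(1) = 1
  H7 = MAX(-2, 1) = 1
  B4 = 1 - 1 = 0
  H9 = MAX(0, 1) = 1
  A1 = MAX(0, 1) = 1

Second demand — change propagation:
  no demanded computation ever read G4, so the edit dirties nothing and nothing runs.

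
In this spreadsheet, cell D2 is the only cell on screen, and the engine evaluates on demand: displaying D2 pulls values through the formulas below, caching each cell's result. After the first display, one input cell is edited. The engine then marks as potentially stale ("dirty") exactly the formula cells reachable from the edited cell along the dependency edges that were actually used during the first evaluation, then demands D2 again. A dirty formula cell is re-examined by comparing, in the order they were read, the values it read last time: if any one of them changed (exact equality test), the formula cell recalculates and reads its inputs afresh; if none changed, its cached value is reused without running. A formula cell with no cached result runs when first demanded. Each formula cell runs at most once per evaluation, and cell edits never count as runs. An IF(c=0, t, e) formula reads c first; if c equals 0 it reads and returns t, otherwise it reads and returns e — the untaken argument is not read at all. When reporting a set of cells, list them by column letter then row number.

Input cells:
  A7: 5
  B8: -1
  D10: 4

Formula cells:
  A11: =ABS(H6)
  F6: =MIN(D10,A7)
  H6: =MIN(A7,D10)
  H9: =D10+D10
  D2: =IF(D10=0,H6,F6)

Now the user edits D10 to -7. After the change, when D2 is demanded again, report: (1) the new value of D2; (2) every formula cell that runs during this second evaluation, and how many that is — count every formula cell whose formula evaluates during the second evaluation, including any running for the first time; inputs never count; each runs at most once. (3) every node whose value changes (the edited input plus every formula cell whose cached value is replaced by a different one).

Initial pass — values computed on the first demand:
  F6 = MIN(4, 5) = 4
  D2 = IF(D10=0: D10=4 -> else branch F6) = 4

Second demand — change propagation:
  F6: re-runs because D10 4->-7; new result -7.
  D2: re-runs because D10 4->-7; F6 4->-7; new result -7.

D2 now evaluates to -7.
Run set: D2, F6 (2 run).
Changed values: D2, D10, F6.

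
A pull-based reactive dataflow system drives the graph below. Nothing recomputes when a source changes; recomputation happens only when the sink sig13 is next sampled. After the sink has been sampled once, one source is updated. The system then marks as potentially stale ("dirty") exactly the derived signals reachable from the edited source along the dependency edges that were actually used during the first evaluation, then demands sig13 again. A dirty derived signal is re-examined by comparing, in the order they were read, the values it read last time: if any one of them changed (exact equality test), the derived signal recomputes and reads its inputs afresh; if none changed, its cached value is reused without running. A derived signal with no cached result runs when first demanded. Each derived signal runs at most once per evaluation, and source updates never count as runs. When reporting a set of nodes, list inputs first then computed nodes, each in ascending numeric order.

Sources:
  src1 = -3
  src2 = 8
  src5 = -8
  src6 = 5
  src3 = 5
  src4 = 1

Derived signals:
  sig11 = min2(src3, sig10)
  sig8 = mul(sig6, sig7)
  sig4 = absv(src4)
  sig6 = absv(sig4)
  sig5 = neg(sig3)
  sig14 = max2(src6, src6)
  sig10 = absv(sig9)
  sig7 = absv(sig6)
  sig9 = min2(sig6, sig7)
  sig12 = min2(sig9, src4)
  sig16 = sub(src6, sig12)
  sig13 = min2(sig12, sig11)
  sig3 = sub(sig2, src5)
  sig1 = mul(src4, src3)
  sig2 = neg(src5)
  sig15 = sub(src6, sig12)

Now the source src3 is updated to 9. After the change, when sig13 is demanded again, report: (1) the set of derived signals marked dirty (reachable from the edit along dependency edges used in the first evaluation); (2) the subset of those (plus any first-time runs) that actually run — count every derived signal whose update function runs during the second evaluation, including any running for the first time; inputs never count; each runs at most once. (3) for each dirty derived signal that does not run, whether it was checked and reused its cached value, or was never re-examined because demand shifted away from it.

First evaluation (everything demanded from the output):
  sig4 = absv(1) = 1
  sig6 = absv(1) = 1
  sig7 = absv(1) = 1
  sig9 = min2(1, 1) = 1
  sig10 = absv(1) = 1
  sig11 = min2(5, 1) = 1
  sig12 = min2(1, 1) = 1
  sig13 = min2(1, 1) = 1

Propagation after the edit:
  sig11: runs — src3 5->9; result 1 (same value as before).
  sig13: checked — values it read are unchanged (sig12 unchanged, sig11 unchanged); reused cached 1 without running.

Key observation: the change is absorbed at sig11 — it re-runs but produces the same value, and the output's value is unchanged.

Marked dirty: sig11, sig13.
Derived signals that run: sig11 — 1 in total.
Checked but reused from cache: sig13.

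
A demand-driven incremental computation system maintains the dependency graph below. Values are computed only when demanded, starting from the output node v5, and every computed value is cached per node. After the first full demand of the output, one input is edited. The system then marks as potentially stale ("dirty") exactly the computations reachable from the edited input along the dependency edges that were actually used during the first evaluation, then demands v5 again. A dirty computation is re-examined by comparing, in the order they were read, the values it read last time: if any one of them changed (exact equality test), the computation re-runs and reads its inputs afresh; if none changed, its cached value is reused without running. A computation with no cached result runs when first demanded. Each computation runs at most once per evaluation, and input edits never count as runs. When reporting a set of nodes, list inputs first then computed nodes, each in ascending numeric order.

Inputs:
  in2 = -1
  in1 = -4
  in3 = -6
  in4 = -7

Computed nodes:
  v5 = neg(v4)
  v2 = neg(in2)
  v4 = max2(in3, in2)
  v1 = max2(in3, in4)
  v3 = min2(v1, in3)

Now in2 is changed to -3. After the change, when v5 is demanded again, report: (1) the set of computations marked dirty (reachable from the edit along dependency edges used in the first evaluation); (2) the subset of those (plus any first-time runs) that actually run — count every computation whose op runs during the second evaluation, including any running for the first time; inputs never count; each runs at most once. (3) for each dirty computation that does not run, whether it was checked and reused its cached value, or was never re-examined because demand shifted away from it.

First evaluation (everything demanded from the output):
  v4 = max2(-6, -1) = -1
  v5 = neg(-1) = 1

Propagation after the edit:
  v4: runs — in2 -1->-3; result -3.
  v5: runs — v4 -1->-3; result 3.

Marked dirty: v4, v5.
Computations that run: v4, v5 — 2 in total.
Every dirty computation ran.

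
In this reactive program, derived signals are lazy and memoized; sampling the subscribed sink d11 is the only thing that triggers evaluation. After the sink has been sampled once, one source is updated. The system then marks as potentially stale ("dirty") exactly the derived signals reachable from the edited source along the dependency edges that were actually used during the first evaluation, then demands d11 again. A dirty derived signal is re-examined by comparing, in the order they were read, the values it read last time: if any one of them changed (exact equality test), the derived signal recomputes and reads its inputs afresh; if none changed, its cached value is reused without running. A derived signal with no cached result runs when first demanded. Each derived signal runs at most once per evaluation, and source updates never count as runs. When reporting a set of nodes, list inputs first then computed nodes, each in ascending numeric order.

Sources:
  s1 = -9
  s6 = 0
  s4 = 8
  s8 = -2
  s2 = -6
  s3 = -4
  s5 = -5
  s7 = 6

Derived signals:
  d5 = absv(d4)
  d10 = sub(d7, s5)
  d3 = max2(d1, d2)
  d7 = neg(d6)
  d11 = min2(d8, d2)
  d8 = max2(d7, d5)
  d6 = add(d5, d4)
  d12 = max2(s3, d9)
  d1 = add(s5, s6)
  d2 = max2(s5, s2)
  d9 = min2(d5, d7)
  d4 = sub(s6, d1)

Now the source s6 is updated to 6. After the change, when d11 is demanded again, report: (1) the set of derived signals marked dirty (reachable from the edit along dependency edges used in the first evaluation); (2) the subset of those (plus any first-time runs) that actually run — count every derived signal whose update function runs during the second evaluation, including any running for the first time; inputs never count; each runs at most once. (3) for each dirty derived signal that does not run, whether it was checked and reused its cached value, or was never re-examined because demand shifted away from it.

The edit dirties: d1, d4, d5, d6, d7, d8, d11.
2 derived signals run: d1, d4.
Cache hits after checking: d5, d6, d7, d8, d11.
Note the absorption at d4: it re-runs yet its value is the same, leaving the output's value untouched.

First demand of the output computes:
  d1 = add(-5, 0) = -5
  d2 = max2(-5, -6) = -5
  d4 = sub(0, -5) = 5
  d5 = absv(5) = 5
  d6 = add(5, 5) = 10
  d7 = neg(10) = -10
  d8 = max2(-10, 5) = 5
  d11 = min2(5, -5) = -5

After the edit, cleaning proceeds:
  d1: a read changed (s6 0->6) — executes, giving 1.
  d4: a read changed (s6 0->6; d1 -5->1) — executes, giving 5 — identical to its old value.
  d5: dirty, but its reads are unchanged (d4 unchanged); cached 5 stands.
  d6: dirty, but its reads are unchanged (d5 unchanged, d4 unchanged); cached 10 stands.
  d7: dirty, but its reads are unchanged (d6 unchanged); cached -10 stands.
  d8: dirty, but its reads are unchanged (d7 unchanged, d5 unchanged); cached 5 stands.
  d11: dirty, but its reads are unchanged (d8 unchanged, d2 unchanged); cached -5 stands.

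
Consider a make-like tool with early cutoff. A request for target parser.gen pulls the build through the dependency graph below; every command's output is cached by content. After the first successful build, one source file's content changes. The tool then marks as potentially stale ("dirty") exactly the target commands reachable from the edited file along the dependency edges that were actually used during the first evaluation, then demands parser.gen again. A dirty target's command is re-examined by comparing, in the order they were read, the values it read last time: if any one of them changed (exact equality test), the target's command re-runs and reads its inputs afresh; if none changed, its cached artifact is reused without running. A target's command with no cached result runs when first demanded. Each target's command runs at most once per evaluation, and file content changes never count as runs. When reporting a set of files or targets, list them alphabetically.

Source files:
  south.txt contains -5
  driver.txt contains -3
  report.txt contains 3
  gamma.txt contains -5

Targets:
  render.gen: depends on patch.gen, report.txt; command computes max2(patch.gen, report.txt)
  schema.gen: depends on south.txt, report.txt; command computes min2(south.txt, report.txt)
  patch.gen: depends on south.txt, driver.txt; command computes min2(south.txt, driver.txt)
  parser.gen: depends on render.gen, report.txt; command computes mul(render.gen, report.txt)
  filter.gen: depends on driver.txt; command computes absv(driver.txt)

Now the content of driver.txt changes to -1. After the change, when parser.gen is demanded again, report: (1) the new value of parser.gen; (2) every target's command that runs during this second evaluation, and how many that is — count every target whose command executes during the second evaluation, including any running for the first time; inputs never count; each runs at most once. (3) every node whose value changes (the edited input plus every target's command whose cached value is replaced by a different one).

Demanding parser.gen again yields 9.
1 target commands run: patch.gen.
The nodes whose values change: driver.txt.
Note the absorption at patch.gen: it re-runs yet its value is the same, leaving the output's value untouched.

First demand of the output computes:
  patch.gen = min2(-5, -3) = -5
  render.gen = max2(-5, 3) = 3
  parser.gen = mul(3, 3) = 9

After the edit, cleaning proceeds:
  patch.gen: a read changed (driver.txt -3->-1) — executes, giving -5 — identical to its old value.
  render.gen: dirty, but its reads are unchanged (patch.gen unchanged, report.txt unchanged); cached 3 stands.
  parser.gen: dirty, but its reads are unchanged (render.gen unchanged, report.txt unchanged); cached 9 stands.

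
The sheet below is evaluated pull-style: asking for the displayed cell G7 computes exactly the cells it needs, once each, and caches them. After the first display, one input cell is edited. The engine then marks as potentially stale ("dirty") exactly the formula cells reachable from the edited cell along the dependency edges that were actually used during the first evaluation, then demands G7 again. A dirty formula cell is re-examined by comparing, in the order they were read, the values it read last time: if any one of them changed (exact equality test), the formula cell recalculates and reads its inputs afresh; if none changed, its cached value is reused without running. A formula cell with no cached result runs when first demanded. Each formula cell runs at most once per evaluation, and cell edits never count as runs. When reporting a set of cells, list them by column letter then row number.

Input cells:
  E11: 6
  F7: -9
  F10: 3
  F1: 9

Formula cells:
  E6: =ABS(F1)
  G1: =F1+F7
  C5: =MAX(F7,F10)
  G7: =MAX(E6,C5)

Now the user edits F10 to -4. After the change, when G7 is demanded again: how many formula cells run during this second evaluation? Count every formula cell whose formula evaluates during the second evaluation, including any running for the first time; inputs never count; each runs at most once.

2 formula cells run: C5, G7.

First demand of the output computes:
  C5 = MAX(-9, 3) = 3
  E6 = ABS(9) = 9
  G7 = MAX(9, 3) = 9

After the edit, cleaning proceeds:
  C5: a read changed (F10 3->-4) — executes, giving -4.
  G7: a read changed (C5 3->-4) — executes, giving 9 — identical to its old value.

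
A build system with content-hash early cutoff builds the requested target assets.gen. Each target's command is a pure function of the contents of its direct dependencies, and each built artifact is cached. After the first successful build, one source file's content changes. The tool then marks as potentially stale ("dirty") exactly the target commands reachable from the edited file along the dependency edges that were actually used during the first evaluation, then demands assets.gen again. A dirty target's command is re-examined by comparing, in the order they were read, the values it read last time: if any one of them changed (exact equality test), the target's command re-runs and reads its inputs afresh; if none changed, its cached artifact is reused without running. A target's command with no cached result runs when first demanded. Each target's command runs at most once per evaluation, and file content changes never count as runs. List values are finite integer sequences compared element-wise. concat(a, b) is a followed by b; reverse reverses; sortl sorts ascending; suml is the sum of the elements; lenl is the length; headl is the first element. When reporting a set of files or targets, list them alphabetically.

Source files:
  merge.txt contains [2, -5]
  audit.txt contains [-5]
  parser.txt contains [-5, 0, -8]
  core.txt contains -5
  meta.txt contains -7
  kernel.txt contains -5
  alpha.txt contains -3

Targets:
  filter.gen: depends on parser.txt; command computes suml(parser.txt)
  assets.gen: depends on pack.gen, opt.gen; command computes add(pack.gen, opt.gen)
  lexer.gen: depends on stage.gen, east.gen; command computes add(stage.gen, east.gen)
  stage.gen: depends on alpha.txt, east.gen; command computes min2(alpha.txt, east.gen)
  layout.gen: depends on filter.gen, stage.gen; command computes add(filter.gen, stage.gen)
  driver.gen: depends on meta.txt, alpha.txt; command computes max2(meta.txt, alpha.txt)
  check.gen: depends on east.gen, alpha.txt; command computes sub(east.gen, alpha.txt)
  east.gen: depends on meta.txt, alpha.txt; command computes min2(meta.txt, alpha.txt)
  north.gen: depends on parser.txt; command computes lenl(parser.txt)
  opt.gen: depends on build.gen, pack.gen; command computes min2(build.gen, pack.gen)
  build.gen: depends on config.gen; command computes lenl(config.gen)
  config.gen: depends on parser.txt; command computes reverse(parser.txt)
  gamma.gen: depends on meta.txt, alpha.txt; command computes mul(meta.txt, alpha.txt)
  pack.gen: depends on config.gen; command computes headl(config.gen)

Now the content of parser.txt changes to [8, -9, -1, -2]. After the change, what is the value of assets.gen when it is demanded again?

First evaluation (everything demanded from the output):
  config.gen = reverse([-5, 0, -8]) = [-8, 0, -5]
  build.gen = lenl([-8, 0, -5]) = 3
  pack.gen = headl([-8, 0, -5]) = -8
  opt.gen = min2(3, -8) = -8
  assets.gen = add(-8, -8) = -16

Propagation after the edit:
  config.gen: runs — parser.txt [-5, 0, -8]->[8, -9, -1, -2]; result [-2, -1, -9, 8].
  build.gen: runs — config.gen [-8, 0, -5]->[-2, -1, -9, 8]; result 4.
  pack.gen: runs — config.gen [-8, 0, -5]->[-2, -1, -9, 8]; result -2.
  opt.gen: runs — build.gen 3->4; pack.gen -8->-2; result -2.
  assets.gen: runs — pack.gen -8->-2; opt.gen -8->-2; result -4.

New value of assets.gen: -4.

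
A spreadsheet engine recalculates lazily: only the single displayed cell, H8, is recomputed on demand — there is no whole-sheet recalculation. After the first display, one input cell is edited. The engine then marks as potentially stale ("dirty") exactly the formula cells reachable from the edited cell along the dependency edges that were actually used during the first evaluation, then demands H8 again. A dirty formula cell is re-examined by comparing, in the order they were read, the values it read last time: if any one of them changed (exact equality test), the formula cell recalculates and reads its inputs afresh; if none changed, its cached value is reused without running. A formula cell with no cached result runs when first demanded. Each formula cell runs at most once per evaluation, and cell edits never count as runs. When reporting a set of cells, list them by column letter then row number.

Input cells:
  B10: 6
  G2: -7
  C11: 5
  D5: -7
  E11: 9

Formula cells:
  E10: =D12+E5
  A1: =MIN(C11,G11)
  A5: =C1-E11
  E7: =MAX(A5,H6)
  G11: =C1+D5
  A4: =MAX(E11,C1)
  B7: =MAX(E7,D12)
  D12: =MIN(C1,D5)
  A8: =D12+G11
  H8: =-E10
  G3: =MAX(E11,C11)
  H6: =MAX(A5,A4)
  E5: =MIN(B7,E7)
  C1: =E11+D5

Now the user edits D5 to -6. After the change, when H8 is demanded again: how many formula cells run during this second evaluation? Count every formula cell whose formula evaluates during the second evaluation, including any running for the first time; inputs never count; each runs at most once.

First evaluation (everything demanded from the output):
  C1 = 9 + -7 = 2
  A4 = MAX(9, 2) = 9
  A5 = 2 - 9 = -7
  D12 = MIN(2, -7) = -7
  H6 = MAX(-7, 9) = 9
  E7 = MAX(-7, 9) = 9
  B7 = MAX(9, -7) = 9
  E5 = MIN(9, 9) = 9
  E10 = -7 + 9 = 2
  H8 = -(2) = -2

Propagation after the edit:
  C1: runs — D5 -7->-6; result 3.
  A4: runs — C1 2->3; result 9 (same value as before).
  A5: runs — C1 2->3; result -6.
  D12: runs — C1 2->3; D5 -7->-6; result -6.
  H6: runs — A5 -7->-6; result 9 (same value as before).
  E7: runs — A5 -7->-6; result 9 (same value as before).
  B7: runs — D12 -7->-6; result 9 (same value as before).
  E5: checked — values it read are unchanged (B7 unchanged, E7 unchanged); reused cached 9 without running.
  E10: runs — D12 -7->-6; result 3.
  H8: runs — E10 2->3; result -3.

Key observation: the cutoff stops propagation at E5 — its inputs' values are unchanged, so it reuses its cache.

Formula cells that run: A4, A5, B7, C1, D12, E7, E10, H6, H8 — 9 in total.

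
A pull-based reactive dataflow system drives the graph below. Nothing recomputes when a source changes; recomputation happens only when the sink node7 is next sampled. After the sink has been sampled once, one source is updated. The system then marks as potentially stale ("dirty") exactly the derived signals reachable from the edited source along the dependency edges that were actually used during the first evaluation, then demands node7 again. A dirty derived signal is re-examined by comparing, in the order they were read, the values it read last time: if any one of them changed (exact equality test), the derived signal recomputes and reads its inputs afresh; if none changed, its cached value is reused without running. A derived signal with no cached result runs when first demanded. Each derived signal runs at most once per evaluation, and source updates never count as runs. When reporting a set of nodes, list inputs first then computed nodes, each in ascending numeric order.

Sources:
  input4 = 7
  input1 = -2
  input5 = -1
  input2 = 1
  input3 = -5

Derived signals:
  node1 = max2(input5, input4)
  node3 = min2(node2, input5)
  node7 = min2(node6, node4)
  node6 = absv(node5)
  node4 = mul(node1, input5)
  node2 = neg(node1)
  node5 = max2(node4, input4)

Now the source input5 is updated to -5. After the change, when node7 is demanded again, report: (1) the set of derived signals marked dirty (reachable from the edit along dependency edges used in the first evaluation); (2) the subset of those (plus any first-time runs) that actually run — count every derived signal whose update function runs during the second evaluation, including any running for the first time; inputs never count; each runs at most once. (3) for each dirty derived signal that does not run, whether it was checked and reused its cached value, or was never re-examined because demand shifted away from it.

Marked dirty: node1, node4, node5, node6, node7.
Derived signals that run: node1, node4, node5, node7 — 4 in total.
Checked but reused from cache: node6.
Key observation: the cutoff stops propagation at node6 — its inputs' values are unchanged, so it reuses its cache.

First evaluation (everything demanded from the output):
  node1 = max2(-1, 7) = 7
  node4 = mul(7, -1) = -7
  node5 = max2(-7, 7) = 7
  node6 = absv(7) = 7
  node7 = min2(7, -7) = -7

Propagation after the edit:
  node1: runs — input5 -1->-5; result 7 (same value as before).
  node4: runs — input5 -1->-5; result -35.
  node5: runs — node4 -7->-35; result 7 (same value as before).
  node6: checked — values it read are unchanged (node5 unchanged); reused cached 7 without running.
  node7: runs — node4 -7->-35; result -35.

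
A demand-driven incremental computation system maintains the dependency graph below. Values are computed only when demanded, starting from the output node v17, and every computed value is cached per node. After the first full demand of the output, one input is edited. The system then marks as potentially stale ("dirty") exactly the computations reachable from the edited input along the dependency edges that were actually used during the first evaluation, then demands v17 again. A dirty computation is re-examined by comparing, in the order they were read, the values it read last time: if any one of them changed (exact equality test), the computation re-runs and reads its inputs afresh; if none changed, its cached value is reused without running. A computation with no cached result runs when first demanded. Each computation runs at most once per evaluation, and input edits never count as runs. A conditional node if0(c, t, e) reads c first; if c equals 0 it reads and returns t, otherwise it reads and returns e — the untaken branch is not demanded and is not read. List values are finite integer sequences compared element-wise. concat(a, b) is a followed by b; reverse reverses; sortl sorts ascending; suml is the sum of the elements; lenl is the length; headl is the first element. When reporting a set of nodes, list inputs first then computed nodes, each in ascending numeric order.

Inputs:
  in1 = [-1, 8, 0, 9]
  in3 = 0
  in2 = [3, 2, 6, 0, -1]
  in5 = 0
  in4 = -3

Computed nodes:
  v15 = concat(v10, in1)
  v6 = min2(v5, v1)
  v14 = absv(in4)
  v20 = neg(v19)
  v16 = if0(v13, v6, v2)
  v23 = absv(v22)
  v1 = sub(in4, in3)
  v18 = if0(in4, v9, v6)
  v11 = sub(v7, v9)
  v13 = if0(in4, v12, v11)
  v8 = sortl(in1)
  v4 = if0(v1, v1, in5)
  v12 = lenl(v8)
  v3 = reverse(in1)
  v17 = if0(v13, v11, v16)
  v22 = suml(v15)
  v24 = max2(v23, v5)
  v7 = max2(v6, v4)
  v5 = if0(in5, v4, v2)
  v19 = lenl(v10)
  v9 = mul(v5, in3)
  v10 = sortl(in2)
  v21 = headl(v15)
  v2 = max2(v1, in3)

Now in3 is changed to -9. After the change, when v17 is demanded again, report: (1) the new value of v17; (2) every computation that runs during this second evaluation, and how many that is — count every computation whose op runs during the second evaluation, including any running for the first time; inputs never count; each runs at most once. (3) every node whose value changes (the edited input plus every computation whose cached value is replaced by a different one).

New value of v17: 0.
Computations that run: v1, v4, v6, v7, v9 — 5 in total.
Values that change: in3, v1, v6.
Key observation: the cutoff stops propagation at v5 — its inputs' values are unchanged, so it reuses its cache.

First evaluation (everything demanded from the output):
  v1 = sub(-3, 0) = -3
  v4 = if0(v1=-3 -> else branch in5) = 0
  v5 = if0(in5=0 -> then branch v4) = 0
  v6 = min2(0, -3) = -3
  v7 = max2(-3, 0) = 0
  v9 = mul(0, 0) = 0
  v11 = sub(0, 0) = 0
  v13 = if0(in4=-3 -> else branch v11) = 0
  v17 = if0(v13=0 -> then branch v11) = 0

Propagation after the edit:
  v1: runs — in3 0->-9; result 6.
  v4: runs — v1 -3->6; result 0 (same value as before).
  v5: checked — values it read are unchanged (in5 unchanged, v4 unchanged); reused cached 0 without running.
  v6: runs — v1 -3->6; result 0.
  v7: runs — v6 -3->0; result 0 (same value as before).
  v9: runs — in3 0->-9; result 0 (same value as before).
  v11: checked — values it read are unchanged (v7 unchanged, v9 unchanged); reused cached 0 without running.
  v13: checked — values it read are unchanged (in4 unchanged, v11 unchanged); reused cached 0 without running.
  v17: checked — values it read are unchanged (v13 unchanged, v11 unchanged); reused cached 0 without running.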